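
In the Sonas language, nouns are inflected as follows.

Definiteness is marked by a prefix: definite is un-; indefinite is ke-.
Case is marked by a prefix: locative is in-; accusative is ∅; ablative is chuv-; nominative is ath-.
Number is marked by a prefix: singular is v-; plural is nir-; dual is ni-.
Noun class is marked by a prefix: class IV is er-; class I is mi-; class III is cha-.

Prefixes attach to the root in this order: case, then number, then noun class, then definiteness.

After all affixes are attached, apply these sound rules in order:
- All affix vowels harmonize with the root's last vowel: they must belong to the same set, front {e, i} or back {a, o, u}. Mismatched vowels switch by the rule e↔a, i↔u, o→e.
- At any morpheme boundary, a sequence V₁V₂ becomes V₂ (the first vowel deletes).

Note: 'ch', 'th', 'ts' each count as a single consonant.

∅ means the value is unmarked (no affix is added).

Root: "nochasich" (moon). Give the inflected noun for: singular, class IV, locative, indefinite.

Attach case locative in- → innochasich.
Attach number singular v- → vinnochasich.
Attach noun class class IV er- → ervinnochasich.
Attach definiteness indefinite ke- → keervinnochasich.
Vowel harmony: no change.
Apply vowel deletion: keervinnochasich → kervinnochasich.

kervinnochasich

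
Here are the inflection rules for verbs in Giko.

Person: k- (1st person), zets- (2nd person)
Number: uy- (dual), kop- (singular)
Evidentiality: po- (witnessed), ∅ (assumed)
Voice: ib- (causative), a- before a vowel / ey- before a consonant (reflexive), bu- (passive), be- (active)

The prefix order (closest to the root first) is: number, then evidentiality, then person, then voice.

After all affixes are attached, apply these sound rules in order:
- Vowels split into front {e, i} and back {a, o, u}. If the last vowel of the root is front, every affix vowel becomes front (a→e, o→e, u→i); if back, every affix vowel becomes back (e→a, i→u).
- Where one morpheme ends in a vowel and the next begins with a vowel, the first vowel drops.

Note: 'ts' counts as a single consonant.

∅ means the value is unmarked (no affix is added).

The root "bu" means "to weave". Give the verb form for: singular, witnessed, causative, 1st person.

Attach number singular kop- → kopbu.
Attach evidentiality witnessed po- → pokopbu.
Attach person 1st person k- → kpokopbu.
Attach voice causative ib- → ibkpokopbu.
Apply vowel harmony: ibkpokopbu → ubkpokopbu.
Vowel deletion: no change.

ubkpokopbu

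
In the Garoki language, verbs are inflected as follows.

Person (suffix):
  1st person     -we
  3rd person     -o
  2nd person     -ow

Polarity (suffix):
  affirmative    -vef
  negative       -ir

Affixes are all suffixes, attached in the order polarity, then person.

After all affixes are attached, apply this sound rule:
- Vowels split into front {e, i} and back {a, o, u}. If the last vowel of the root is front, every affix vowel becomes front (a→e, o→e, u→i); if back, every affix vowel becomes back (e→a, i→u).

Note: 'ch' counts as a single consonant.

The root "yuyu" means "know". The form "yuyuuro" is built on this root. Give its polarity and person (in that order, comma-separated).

Segment: yuyu-ir-o.
polarity: -ir → negative.
person: -o → 3rd person.

negative, 3rd person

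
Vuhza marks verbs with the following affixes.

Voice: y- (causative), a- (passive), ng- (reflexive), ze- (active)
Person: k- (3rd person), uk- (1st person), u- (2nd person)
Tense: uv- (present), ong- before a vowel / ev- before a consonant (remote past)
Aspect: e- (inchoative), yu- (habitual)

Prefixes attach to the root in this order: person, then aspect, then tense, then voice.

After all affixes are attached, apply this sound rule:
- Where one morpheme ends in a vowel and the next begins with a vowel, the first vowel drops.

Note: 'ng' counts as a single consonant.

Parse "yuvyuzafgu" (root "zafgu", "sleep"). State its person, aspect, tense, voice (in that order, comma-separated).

Segment: y-uv-yu-u-zafgu.
person: u- → 2nd person.
aspect: yu- → habitual.
tense: uv- → present.
voice: y- → causative.

2nd person, habitual, present, causative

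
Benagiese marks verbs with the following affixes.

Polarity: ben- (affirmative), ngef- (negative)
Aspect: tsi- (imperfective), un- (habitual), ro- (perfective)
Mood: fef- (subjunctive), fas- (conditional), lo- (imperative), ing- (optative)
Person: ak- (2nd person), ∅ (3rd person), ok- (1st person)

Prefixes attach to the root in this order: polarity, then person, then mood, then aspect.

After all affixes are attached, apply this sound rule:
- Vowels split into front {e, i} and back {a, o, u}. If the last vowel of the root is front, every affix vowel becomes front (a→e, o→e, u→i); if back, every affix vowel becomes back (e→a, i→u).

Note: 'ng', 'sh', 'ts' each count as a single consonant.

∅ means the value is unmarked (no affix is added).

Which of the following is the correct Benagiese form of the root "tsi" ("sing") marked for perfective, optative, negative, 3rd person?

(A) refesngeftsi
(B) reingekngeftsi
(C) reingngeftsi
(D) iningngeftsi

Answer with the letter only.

Attach polarity negative ngef- → ngeftsi.
person = 3rd person: zero marking, form stays ngeftsi.
Attach mood optative ing- → ingngeftsi.
Attach aspect perfective ro- → roingngeftsi.
Apply vowel harmony: roingngeftsi → reingngeftsi.
So the correct form is reingngeftsi, option (C).
(B) reingekngeftsi is wrong: it uses 1st person instead of 3rd person for person.
(A) refesngeftsi is wrong: it uses conditional instead of optative for mood.
(D) iningngeftsi is wrong: it uses habitual instead of perfective for aspect.

C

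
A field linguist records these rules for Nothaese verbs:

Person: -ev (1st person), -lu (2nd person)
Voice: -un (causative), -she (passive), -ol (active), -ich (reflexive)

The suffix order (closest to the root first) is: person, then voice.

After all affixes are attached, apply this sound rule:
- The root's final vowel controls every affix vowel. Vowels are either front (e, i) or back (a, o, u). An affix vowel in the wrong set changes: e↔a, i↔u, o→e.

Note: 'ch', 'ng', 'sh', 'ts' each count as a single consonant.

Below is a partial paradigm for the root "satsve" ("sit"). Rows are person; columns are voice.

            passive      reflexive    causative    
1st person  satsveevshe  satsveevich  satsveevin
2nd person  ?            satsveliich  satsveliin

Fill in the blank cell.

Attach person 2nd person -lu → satsvelu.
Attach voice passive -she → satsvelushe.
Apply vowel harmony: satsvelushe → satsvelishe.

satsvelishe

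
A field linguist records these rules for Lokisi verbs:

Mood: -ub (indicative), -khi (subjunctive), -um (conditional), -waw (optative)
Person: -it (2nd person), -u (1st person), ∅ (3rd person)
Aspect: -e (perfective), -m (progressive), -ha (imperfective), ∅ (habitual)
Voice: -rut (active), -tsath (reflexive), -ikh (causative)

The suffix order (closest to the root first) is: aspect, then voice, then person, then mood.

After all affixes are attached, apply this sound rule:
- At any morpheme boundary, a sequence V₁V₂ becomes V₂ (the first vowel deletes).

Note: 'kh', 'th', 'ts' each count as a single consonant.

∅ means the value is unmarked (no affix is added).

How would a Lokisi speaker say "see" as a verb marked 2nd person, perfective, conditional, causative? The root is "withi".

withikhitum

Attach aspect perfective -e → withie.
Attach voice causative -ikh → withieikh.
Attach person 2nd person -it → withieikhit.
Attach mood conditional -um → withieikhitum.
Apply vowel deletion: withieikhitum → withikhitum.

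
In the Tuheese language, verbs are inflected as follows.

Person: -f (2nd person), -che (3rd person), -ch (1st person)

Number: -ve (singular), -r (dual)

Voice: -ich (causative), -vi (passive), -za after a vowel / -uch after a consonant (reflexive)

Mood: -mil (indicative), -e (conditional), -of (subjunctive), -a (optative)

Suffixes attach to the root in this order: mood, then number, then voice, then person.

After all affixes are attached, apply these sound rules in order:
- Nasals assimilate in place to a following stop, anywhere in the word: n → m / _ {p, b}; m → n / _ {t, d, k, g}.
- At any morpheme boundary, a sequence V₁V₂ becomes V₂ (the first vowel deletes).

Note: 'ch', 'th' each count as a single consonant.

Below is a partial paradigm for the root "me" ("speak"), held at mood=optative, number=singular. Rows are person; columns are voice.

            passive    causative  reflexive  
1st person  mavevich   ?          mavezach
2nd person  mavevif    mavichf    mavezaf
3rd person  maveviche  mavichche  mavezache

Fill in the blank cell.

Attach mood optative -a → mea.
Attach number singular -ve → meave.
Attach voice causative -ich → meaveich.
Attach person 1st person -ch → meaveichch.
Nasal assimilation: no change.
Apply vowel deletion: meaveichch → mavichch.

mavichch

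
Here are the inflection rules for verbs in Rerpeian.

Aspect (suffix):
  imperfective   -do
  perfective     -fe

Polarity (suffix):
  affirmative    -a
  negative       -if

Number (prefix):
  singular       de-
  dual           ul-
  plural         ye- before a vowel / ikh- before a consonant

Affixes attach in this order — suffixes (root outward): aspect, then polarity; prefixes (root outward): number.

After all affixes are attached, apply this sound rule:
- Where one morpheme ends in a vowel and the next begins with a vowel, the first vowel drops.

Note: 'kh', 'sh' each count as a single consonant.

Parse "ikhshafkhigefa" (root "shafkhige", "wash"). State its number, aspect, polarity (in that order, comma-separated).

plural, perfective, affirmative

Segment: ikh-shafkhige-fe-a.
number: ye/ikh- → plural.
aspect: -fe → perfective.
polarity: -a → affirmative.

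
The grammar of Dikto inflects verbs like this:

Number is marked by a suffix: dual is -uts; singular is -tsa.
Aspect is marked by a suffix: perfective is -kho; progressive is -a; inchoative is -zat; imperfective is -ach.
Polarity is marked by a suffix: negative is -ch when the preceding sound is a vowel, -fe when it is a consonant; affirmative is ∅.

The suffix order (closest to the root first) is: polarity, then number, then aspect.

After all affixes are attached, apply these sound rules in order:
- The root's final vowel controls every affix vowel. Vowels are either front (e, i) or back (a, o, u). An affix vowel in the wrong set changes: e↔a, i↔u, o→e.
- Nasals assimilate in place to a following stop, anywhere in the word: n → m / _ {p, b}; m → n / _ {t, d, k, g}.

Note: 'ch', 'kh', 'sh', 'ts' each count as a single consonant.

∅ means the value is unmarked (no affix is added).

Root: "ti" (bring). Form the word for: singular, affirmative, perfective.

titsekhe

polarity = affirmative: zero marking, form stays ti.
Attach number singular -tsa → titsa.
Attach aspect perfective -kho → titsakho.
Apply vowel harmony: titsakho → titsekhe.
Nasal assimilation: no change.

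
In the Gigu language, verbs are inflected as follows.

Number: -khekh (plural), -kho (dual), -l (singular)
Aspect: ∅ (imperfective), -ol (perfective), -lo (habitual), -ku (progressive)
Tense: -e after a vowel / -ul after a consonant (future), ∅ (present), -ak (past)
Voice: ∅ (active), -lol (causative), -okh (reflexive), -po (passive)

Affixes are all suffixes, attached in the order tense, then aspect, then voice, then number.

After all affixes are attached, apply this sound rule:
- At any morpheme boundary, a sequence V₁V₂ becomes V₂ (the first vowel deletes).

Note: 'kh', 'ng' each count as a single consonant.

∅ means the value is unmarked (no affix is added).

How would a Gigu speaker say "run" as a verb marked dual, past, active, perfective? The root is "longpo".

Attach tense past -ak → longpoak.
Attach aspect perfective -ol → longpoakol.
voice = active: zero marking, form stays longpoakol.
Attach number dual -kho → longpoakolkho.
Apply vowel deletion: longpoakolkho → longpakolkho.

longpakolkho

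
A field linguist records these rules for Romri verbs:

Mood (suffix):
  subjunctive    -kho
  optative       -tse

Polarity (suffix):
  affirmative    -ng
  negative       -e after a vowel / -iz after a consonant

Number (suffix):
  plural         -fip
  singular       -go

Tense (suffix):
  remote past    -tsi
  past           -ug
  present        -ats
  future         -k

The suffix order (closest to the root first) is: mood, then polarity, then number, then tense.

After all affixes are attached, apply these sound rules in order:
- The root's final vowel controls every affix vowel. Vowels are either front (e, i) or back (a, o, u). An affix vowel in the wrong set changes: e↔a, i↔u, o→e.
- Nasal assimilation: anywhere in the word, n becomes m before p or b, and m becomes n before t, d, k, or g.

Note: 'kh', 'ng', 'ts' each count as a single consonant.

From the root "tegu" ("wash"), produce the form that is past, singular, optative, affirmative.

Attach mood optative -tse → tegutse.
Attach polarity affirmative -ng → tegutseng.
Attach number singular -go → tegutsenggo.
Attach tense past -ug → tegutsenggoug.
Apply vowel harmony: tegutsenggoug → tegutsanggoug.
Nasal assimilation: no change.

tegutsanggoug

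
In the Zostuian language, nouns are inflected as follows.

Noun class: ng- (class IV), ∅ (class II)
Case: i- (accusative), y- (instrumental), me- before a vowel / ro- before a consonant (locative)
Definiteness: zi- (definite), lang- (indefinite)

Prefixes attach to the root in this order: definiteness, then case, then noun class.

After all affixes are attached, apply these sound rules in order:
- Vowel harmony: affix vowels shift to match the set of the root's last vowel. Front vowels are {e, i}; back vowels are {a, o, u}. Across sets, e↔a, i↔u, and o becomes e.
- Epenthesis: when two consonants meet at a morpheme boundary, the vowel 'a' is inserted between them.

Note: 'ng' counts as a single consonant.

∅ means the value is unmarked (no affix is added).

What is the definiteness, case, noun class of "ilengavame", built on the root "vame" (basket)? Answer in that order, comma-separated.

indefinite, accusative, class II

Segment: i-lang-vame.
definiteness: lang- → indefinite.
case: i- → accusative.
noun class: ∅ → class II.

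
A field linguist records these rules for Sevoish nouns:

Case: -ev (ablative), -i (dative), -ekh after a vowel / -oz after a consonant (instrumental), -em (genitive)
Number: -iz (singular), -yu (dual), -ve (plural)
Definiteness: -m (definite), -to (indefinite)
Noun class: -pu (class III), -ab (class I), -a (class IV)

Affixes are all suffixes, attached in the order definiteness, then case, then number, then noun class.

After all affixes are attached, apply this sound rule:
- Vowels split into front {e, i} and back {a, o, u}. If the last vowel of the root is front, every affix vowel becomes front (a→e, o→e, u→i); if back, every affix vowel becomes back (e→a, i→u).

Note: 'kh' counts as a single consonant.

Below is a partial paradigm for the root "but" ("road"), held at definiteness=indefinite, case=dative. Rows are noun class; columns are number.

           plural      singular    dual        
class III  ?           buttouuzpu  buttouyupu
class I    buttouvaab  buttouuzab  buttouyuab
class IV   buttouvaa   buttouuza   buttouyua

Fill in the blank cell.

Attach definiteness indefinite -to → butto.
Attach case dative -i → buttoi.
Attach number plural -ve → buttoive.
Attach noun class class III -pu → buttoivepu.
Apply vowel harmony: buttoivepu → buttouvapu.

buttouvapu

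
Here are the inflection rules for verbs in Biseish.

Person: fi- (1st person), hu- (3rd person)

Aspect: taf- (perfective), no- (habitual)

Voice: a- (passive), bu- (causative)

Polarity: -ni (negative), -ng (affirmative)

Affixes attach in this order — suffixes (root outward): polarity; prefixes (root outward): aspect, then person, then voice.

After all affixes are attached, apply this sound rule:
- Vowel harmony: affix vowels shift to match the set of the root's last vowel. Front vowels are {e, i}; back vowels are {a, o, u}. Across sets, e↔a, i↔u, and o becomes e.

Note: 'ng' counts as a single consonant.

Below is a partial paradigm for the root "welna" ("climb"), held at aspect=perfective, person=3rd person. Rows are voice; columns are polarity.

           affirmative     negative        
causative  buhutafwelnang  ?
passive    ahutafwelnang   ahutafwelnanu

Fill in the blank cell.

buhutafwelnanu

Attach aspect perfective taf- → tafwelna.
Attach person 3rd person hu- → hutafwelna.
Attach voice causative bu- → buhutafwelna.
Attach polarity negative -ni → buhutafwelnani.
Apply vowel harmony: buhutafwelnani → buhutafwelnanu.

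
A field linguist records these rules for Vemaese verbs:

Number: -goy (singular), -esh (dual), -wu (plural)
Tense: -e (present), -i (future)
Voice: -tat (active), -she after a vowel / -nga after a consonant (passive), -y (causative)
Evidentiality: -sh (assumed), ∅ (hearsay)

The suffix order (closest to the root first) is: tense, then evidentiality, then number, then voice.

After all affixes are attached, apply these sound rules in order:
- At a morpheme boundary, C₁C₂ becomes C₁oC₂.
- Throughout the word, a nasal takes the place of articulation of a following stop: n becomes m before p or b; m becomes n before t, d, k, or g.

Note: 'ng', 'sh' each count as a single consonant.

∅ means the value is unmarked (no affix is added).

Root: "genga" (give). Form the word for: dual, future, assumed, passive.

gengaisheshonga

Attach tense future -i → gengai.
Attach evidentiality assumed -sh → gengaish.
Attach number dual -esh → gengaishesh.
Attach voice passive -nga (after consonant 'sh') → gengaisheshnga.
Apply epenthesis: gengaisheshnga → gengaisheshonga.
Nasal assimilation: no change.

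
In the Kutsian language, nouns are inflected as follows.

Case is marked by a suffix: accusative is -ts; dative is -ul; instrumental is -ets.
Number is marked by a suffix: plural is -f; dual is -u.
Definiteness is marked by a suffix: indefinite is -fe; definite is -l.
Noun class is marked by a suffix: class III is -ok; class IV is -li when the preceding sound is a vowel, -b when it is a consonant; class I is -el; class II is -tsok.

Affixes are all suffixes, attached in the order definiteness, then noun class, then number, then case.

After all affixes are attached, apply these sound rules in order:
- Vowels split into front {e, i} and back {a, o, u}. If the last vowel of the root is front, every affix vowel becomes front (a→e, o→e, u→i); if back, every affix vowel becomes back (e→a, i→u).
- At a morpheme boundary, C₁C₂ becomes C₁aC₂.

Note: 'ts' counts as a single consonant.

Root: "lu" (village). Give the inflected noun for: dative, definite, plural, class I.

Attach definiteness definite -l → lul.
Attach noun class class I -el → lulel.
Attach number plural -f → lulelf.
Attach case dative -ul → lulelful.
Apply vowel harmony: lulelful → lulalful.
Apply epenthesis: lulalful → lulalaful.

lulalaful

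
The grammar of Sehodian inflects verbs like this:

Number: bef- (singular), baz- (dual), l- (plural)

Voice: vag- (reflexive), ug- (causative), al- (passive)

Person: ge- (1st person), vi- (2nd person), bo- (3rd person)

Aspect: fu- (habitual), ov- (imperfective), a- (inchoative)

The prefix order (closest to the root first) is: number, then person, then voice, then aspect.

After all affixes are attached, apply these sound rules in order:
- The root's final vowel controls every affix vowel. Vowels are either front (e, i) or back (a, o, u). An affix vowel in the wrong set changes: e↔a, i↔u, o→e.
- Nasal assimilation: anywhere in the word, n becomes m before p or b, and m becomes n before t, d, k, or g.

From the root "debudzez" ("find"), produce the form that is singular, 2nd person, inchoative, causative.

eigvibefdebudzez

Attach number singular bef- → befdebudzez.
Attach person 2nd person vi- → vibefdebudzez.
Attach voice causative ug- → ugvibefdebudzez.
Attach aspect inchoative a- → augvibefdebudzez.
Apply vowel harmony: augvibefdebudzez → eigvibefdebudzez.
Nasal assimilation: no change.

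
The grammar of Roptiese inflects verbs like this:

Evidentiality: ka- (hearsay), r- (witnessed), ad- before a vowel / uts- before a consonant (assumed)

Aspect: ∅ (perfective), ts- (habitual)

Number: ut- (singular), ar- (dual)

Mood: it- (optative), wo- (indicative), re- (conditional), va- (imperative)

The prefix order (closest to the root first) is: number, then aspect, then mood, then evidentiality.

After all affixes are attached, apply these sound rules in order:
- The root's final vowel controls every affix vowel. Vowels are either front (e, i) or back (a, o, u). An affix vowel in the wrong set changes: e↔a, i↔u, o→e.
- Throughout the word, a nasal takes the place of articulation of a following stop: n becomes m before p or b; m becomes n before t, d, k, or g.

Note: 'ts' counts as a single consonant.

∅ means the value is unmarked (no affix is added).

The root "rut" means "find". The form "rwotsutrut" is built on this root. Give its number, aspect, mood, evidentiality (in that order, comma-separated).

Segment: r-wo-ts-ut-rut.
number: ut- → singular.
aspect: ts- → habitual.
mood: wo- → indicative.
evidentiality: r- → witnessed.

singular, habitual, indicative, witnessed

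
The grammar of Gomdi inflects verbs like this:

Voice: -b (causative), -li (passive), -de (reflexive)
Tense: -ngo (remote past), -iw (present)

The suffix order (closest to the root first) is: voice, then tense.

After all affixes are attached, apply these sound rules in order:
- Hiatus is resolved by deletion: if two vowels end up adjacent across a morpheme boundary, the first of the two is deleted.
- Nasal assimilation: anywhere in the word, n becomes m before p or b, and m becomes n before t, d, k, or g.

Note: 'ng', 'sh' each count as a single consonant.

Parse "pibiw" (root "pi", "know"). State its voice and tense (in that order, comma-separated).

Segment: pi-b-iw.
voice: -b → causative.
tense: -iw → present.

causative, present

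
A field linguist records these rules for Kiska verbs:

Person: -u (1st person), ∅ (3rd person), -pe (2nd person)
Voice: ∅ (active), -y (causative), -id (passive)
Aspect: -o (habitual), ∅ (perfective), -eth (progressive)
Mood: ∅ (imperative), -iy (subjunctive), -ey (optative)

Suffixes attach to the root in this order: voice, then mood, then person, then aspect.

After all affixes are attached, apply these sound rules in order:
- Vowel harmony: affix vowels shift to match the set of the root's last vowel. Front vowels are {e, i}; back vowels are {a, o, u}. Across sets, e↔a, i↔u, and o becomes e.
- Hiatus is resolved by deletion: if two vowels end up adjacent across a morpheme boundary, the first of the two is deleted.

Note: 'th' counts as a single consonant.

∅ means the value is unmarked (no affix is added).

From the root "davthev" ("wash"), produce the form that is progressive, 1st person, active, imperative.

davtheveth

voice = active: zero marking, form stays davthev.
mood = imperative: zero marking, form stays davthev.
Attach person 1st person -u → davthevu.
Attach aspect progressive -eth → davthevueth.
Apply vowel harmony: davthevueth → davthevieth.
Apply vowel deletion: davthevieth → davtheveth.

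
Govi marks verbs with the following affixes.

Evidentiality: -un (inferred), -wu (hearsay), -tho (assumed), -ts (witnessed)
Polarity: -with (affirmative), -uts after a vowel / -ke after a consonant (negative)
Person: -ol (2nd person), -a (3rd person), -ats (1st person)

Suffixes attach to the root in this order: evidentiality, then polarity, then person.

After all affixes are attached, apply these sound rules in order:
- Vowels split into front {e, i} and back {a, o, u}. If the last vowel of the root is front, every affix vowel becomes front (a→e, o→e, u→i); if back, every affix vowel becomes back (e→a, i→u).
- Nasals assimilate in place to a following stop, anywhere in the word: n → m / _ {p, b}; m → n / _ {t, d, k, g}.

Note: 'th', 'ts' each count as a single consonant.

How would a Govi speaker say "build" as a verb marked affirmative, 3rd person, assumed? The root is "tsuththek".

Attach evidentiality assumed -tho → tsuththektho.
Attach polarity affirmative -with → tsuththekthowith.
Attach person 3rd person -a → tsuththekthowitha.
Apply vowel harmony: tsuththekthowitha → tsuththekthewithe.
Nasal assimilation: no change.

tsuththekthewithe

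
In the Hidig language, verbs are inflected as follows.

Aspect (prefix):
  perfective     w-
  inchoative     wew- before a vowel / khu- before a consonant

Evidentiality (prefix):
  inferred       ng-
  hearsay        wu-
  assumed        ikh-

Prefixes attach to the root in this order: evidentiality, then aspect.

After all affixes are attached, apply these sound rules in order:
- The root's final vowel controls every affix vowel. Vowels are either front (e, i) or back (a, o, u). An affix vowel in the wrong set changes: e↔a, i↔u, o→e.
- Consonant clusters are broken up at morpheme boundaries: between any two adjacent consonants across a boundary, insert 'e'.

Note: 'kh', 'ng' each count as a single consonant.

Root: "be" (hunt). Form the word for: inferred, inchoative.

khingebe

Attach evidentiality inferred ng- → ngbe.
Attach aspect inchoative khu- (before consonant 'ng') → khungbe.
Apply vowel harmony: khungbe → khingbe.
Apply epenthesis: khingbe → khingebe.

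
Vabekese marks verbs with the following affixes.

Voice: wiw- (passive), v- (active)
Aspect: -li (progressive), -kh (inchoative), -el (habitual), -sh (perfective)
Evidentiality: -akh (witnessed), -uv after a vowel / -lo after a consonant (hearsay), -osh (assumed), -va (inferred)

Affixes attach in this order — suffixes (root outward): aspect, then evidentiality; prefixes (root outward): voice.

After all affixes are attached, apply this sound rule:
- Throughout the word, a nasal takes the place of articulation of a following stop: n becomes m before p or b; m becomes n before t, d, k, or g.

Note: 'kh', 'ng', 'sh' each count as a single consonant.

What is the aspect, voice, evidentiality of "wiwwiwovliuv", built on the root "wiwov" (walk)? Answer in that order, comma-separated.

progressive, passive, hearsay

Segment: wiw-wiwov-li-uv.
aspect: -li → progressive.
voice: wiw- → passive.
evidentiality: -uv/lo → hearsay.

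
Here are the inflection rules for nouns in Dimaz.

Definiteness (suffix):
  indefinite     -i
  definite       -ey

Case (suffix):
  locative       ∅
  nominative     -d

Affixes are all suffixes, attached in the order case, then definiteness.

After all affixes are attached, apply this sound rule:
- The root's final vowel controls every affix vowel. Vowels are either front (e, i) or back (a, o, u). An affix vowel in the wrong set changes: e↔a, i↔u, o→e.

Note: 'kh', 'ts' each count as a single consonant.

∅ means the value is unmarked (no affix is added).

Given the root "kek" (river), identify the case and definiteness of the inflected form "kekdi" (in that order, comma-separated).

nominative, indefinite

Segment: kek-d-i.
case: -d → nominative.
definiteness: -i → indefinite.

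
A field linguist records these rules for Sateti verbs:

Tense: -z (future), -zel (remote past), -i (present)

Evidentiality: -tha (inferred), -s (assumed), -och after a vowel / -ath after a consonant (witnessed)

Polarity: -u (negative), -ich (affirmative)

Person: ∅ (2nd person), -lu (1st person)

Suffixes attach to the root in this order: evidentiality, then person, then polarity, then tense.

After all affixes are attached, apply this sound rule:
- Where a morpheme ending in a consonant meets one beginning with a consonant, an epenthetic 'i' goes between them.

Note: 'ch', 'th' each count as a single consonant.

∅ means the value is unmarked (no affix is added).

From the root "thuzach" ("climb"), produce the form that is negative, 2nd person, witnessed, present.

thuzachathui

Attach evidentiality witnessed -ath (after consonant 'ch') → thuzachath.
person = 2nd person: zero marking, form stays thuzachath.
Attach polarity negative -u → thuzachathu.
Attach tense present -i → thuzachathui.
Epenthesis: no change.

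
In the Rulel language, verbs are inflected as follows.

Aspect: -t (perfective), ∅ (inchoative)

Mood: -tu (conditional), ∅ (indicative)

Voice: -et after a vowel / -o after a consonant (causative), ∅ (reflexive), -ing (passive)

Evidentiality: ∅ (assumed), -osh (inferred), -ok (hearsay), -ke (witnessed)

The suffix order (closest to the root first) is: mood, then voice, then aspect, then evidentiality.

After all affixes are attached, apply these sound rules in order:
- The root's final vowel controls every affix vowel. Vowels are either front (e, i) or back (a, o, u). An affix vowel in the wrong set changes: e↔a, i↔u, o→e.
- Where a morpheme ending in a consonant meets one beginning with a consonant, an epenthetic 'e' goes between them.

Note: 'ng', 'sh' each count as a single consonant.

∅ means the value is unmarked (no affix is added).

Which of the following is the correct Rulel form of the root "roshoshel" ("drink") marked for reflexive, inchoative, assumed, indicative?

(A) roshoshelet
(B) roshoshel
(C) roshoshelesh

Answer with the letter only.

B

mood = indicative: zero marking, form stays roshoshel.
voice = reflexive: zero marking, form stays roshoshel.
aspect = inchoative: zero marking, form stays roshoshel.
evidentiality = assumed: zero marking, form stays roshoshel.
Vowel harmony: no change.
Epenthesis: no change.
So the correct form is roshoshel, option (B).
(A) roshoshelet is wrong: it uses perfective instead of inchoative for aspect.
(C) roshoshelesh is wrong: it uses inferred instead of assumed for evidentiality.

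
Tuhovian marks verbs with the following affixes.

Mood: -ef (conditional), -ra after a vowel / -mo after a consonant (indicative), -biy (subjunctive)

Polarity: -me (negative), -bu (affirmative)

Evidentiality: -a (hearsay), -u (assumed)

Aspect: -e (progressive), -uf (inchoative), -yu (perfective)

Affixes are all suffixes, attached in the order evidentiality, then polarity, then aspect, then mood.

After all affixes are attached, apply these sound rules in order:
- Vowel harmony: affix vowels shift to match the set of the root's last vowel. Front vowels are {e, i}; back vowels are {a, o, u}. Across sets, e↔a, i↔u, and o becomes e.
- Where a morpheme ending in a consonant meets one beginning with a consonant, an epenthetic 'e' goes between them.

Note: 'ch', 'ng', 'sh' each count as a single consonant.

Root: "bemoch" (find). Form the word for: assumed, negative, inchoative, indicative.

Attach evidentiality assumed -u → bemochu.
Attach polarity negative -me → bemochume.
Attach aspect inchoative -uf → bemochumeuf.
Attach mood indicative -mo (after consonant 'f') → bemochumeufmo.
Apply vowel harmony: bemochumeufmo → bemochumaufmo.
Apply epenthesis: bemochumaufmo → bemochumaufemo.

bemochumaufemo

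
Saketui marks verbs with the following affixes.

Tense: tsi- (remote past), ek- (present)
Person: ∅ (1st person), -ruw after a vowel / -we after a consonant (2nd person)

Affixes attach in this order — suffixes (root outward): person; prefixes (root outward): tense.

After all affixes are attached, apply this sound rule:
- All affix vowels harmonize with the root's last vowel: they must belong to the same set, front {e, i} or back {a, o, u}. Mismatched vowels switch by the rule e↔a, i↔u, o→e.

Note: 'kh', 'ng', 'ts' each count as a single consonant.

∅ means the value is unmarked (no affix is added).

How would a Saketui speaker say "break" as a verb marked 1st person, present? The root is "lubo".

aklubo

Attach tense present ek- → eklubo.
person = 1st person: zero marking, form stays eklubo.
Apply vowel harmony: eklubo → aklubo.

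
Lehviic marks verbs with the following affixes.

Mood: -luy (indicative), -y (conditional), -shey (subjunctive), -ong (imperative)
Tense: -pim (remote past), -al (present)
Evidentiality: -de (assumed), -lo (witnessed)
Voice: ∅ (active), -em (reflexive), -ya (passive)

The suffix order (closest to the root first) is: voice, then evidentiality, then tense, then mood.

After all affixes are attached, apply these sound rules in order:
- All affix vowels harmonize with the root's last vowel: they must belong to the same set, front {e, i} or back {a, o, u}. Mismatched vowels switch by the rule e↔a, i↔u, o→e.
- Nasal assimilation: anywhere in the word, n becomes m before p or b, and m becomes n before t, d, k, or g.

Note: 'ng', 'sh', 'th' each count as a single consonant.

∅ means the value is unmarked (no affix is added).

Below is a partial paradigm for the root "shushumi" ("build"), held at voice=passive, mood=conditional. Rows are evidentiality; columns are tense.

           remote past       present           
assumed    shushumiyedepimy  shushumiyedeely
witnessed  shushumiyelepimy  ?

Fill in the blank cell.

shushumiyeleely

Attach voice passive -ya → shushumiya.
Attach evidentiality witnessed -lo → shushumiyalo.
Attach tense present -al → shushumiyaloal.
Attach mood conditional -y → shushumiyaloaly.
Apply vowel harmony: shushumiyaloaly → shushumiyeleely.
Nasal assimilation: no change.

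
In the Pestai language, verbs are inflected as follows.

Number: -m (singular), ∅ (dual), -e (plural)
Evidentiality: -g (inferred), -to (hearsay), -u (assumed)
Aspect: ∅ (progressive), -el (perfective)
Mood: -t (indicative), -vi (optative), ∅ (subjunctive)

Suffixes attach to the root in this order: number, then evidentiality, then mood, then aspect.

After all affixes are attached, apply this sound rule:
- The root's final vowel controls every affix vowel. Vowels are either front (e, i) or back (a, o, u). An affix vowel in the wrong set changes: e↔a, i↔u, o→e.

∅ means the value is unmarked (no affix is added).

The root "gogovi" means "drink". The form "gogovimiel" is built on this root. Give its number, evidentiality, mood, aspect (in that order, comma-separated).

singular, assumed, subjunctive, perfective

Segment: gogovi-m-u-el.
number: -m → singular.
evidentiality: -u → assumed.
mood: ∅ → subjunctive.
aspect: -el → perfective.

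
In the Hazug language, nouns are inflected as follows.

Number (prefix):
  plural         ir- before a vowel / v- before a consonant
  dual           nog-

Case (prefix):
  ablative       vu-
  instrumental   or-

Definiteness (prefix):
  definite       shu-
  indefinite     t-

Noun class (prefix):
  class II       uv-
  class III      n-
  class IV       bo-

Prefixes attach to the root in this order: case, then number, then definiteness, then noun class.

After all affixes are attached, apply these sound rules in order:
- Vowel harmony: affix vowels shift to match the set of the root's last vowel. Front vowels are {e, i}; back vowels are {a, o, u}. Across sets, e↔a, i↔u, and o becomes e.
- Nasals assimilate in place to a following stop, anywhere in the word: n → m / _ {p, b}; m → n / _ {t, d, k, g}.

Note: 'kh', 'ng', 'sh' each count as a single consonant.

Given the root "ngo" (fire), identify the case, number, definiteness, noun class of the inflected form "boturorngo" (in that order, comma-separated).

instrumental, plural, indefinite, class IV

Segment: bo-t-ir-or-ngo.
case: or- → instrumental.
number: ir/v- → plural.
definiteness: t- → indefinite.
noun class: bo- → class IV.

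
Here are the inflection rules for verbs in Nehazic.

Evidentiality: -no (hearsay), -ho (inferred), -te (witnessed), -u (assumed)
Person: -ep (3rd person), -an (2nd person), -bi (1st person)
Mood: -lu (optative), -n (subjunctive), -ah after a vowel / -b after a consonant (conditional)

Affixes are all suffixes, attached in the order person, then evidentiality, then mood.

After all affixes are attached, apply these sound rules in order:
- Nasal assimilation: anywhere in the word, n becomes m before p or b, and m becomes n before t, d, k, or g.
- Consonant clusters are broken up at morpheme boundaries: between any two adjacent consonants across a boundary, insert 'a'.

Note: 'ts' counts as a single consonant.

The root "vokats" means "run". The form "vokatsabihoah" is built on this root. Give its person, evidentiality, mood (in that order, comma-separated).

1st person, inferred, conditional

Segment: vokats-bi-ho-ah.
person: -bi → 1st person.
evidentiality: -ho → inferred.
mood: -ah/b → conditional.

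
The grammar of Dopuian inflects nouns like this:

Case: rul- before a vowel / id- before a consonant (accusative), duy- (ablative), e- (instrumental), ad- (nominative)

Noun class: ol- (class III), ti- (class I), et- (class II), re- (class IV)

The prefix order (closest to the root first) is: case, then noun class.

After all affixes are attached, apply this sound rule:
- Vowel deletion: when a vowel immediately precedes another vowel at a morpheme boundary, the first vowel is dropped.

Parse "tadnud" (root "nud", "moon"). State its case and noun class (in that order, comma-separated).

nominative, class I

Segment: ti-ad-nud.
case: ad- → nominative.
noun class: ti- → class I.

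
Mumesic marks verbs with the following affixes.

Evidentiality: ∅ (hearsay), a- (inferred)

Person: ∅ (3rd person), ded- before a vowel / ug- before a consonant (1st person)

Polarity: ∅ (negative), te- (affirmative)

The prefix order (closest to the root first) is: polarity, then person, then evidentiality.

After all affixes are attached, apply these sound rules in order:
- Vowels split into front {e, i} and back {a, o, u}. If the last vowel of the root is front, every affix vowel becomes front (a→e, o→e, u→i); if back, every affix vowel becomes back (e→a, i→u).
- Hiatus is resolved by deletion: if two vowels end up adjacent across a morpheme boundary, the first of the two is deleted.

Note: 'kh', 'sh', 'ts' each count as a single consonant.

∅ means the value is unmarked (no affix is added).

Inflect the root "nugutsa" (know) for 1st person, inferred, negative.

polarity = negative: zero marking, form stays nugutsa.
Attach person 1st person ug- (before consonant 'n') → ugnugutsa.
Attach evidentiality inferred a- → augnugutsa.
Vowel harmony: no change.
Apply vowel deletion: augnugutsa → ugnugutsa.

ugnugutsa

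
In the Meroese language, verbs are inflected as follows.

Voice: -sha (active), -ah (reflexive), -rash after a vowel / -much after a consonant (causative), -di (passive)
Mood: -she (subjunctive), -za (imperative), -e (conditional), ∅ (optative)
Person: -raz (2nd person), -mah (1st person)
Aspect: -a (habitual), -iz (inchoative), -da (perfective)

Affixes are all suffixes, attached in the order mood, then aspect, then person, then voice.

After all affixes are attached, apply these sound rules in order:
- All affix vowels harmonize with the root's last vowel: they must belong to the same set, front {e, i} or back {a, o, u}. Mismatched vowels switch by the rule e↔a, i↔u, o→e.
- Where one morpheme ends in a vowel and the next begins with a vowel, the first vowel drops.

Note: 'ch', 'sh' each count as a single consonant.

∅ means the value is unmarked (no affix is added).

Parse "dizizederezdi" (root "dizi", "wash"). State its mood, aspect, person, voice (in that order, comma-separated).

imperative, perfective, 2nd person, passive

Segment: dizi-za-da-raz-di.
mood: -za → imperative.
aspect: -da → perfective.
person: -raz → 2nd person.
voice: -di → passive.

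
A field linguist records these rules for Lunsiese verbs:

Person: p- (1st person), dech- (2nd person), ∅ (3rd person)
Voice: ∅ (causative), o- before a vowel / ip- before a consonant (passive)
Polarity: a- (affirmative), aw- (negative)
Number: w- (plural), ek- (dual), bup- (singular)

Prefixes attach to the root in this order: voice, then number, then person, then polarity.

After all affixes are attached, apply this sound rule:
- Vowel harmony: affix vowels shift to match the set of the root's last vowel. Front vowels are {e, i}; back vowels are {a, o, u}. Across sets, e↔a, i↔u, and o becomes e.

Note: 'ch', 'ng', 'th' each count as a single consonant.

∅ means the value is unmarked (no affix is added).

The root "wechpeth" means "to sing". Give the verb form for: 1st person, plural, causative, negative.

voice = causative: zero marking, form stays wechpeth.
Attach number plural w- → wwechpeth.
Attach person 1st person p- → pwwechpeth.
Attach polarity negative aw- → awpwwechpeth.
Apply vowel harmony: awpwwechpeth → ewpwwechpeth.

ewpwwechpeth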